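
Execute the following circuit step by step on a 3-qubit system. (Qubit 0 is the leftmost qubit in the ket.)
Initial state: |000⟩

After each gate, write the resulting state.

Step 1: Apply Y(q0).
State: i|100⟩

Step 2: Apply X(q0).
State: i|000⟩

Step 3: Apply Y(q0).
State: -|100⟩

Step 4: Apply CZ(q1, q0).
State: -|100⟩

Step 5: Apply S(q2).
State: -|100⟩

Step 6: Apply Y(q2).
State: -i|101⟩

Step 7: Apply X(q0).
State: -i|001⟩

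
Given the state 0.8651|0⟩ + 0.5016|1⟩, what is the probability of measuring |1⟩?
0.2516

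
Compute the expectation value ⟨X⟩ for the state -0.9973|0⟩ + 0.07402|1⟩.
-0.1476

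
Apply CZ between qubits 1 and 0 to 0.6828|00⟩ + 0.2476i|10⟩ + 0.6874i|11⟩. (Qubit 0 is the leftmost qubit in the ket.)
0.6828|00⟩ + 0.2476i|10⟩ - 0.6874i|11⟩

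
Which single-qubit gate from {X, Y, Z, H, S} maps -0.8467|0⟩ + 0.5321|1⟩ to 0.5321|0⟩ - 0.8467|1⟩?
X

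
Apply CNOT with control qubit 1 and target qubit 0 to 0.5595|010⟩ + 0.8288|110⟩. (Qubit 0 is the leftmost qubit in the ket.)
0.8288|010⟩ + 0.5595|110⟩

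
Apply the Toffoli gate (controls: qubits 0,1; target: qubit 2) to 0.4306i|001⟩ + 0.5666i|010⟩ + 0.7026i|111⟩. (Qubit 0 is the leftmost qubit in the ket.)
0.4306i|001⟩ + 0.5666i|010⟩ + 0.7026i|110⟩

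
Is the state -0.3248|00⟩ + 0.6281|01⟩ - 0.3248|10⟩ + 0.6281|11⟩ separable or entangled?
Separable

Writing the state as a|00⟩ + b|01⟩ + c|10⟩ + d|11⟩, it is a product state iff ad − bc = 0.
Here (a, b, c, d) = (-0.3248, 0.6281, -0.3248, 0.6281): ad − bc = (-0.3248)(0.6281) − (0.6281)(-0.3248) = 0, so the state is separable.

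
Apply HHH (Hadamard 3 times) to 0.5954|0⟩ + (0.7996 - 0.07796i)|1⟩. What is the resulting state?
(0.9864 - 0.05513i)|0⟩ + (-0.1444 + 0.05513i)|1⟩

H² = I, so H^3 = H: a single Hadamard. With (a, b) = (0.5954, (0.7996 - 0.07796i)), H gives ((a + b)/√2, (a − b)/√2) = ((0.9864 - 0.05513i), (-0.1444 + 0.05513i)).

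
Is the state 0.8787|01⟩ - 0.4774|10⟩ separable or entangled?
Entangled

Writing the state as a|00⟩ + b|01⟩ + c|10⟩ + d|11⟩, it is a product state iff ad − bc = 0.
Here (a, b, c, d) = (0, 0.8787, -0.4774, 0): ad − bc = (0)(0) − (0.8787)(-0.4774) = 0.4195 ≠ 0, so the state is entangled.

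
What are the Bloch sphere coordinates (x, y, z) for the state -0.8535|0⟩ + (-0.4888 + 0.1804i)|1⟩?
(0.8344, -0.3079, 0.457)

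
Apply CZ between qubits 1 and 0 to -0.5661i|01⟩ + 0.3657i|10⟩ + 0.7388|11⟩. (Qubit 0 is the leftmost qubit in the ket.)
-0.5661i|01⟩ + 0.3657i|10⟩ - 0.7388|11⟩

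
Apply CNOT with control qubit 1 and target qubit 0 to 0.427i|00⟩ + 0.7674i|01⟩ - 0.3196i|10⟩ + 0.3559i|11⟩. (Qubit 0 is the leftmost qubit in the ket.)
0.427i|00⟩ + 0.3559i|01⟩ - 0.3196i|10⟩ + 0.7674i|11⟩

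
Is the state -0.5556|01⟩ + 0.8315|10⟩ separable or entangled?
Entangled

Writing the state as a|00⟩ + b|01⟩ + c|10⟩ + d|11⟩, it is a product state iff ad − bc = 0.
Here (a, b, c, d) = (0, -0.5556, 0.8315, 0): ad − bc = (0)(0) − (-0.5556)(0.8315) = 0.462 ≠ 0, so the state is entangled.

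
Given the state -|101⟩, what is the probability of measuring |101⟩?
1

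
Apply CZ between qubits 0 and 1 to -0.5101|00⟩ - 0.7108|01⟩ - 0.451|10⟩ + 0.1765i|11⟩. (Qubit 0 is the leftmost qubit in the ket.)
-0.5101|00⟩ - 0.7108|01⟩ - 0.451|10⟩ - 0.1765i|11⟩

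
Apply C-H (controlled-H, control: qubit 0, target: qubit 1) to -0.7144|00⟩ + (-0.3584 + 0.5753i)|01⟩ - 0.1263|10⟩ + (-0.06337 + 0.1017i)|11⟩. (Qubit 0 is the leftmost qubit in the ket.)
-0.7144|00⟩ + (-0.3584 + 0.5753i)|01⟩ + (-0.1341 + 0.07191i)|10⟩ + (-0.0445 - 0.07191i)|11⟩

C-H leaves the control-|0⟩ kets |00⟩, |01⟩ unchanged and applies H to qubit 1 on the control-|1⟩ pair (|10⟩, |11⟩).
H = [[1/√2, 1/√2], [1/√2, -1/√2]].
With a = amp(|10⟩) = -0.1263 and b = amp(|11⟩) = (-0.06337 + 0.1017i):
new amp(|10⟩) = (1/√2)·a + (1/√2)·b = (-0.1341 + 0.07191i)
new amp(|11⟩) = (1/√2)·a + (-1/√2)·b = (-0.0445 - 0.07191i)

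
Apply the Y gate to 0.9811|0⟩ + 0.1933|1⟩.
-0.1933i|0⟩ + 0.9811i|1⟩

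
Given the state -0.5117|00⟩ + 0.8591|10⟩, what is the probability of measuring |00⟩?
0.2618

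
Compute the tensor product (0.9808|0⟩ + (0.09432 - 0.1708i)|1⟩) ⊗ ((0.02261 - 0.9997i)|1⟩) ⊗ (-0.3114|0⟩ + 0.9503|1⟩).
(-0.006906 + 0.3053i)|010⟩ + (0.02107 - 0.9318i)|011⟩ + (0.05251 + 0.03056i)|110⟩ + (-0.1602 - 0.09328i)|111⟩

amp(|b₁b₂…⟩) = product of the factor amplitudes for bits b₁, b₂, …; only kets whose every factor amplitude is nonzero survive.
|010⟩: (0.9808)(0.02261 - 0.9997i)(-0.3114) = (-0.006906 + 0.3053i)
|011⟩: (0.9808)(0.02261 - 0.9997i)(0.9503) = (0.02107 - 0.9318i)
|110⟩: (0.09432 - 0.1708i)(0.02261 - 0.9997i)(-0.3114) = (0.05251 + 0.03056i)
|111⟩: (0.09432 - 0.1708i)(0.02261 - 0.9997i)(0.9503) = (-0.1602 - 0.09328i)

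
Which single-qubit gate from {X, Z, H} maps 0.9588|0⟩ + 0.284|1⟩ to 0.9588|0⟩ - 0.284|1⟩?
Z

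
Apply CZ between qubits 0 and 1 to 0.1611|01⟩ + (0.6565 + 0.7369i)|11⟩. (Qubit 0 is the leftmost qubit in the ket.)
0.1611|01⟩ + (-0.6565 - 0.7369i)|11⟩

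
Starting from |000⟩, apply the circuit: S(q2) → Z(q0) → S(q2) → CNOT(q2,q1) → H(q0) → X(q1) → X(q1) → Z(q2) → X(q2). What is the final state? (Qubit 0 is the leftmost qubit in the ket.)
1/√2|001⟩ + 1/√2|101⟩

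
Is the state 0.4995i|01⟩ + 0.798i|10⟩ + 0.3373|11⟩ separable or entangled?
Entangled

Writing the state as a|00⟩ + b|01⟩ + c|10⟩ + d|11⟩, it is a product state iff ad − bc = 0.
Here (a, b, c, d) = (0, 0.4995i, 0.798i, 0.3373): ad − bc = (0)(0.3373) − (0.4995i)(0.798i) = 0.3986 ≠ 0, so the state is entangled.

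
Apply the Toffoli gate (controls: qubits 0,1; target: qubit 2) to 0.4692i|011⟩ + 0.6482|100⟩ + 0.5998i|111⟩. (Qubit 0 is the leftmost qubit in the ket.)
0.4692i|011⟩ + 0.6482|100⟩ + 0.5998i|110⟩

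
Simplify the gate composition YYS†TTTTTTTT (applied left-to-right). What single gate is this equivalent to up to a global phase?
S†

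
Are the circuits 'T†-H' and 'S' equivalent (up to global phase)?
No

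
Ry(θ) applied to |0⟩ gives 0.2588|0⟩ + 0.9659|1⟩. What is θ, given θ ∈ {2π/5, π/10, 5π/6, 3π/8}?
5π/6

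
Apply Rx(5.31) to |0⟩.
-0.8839|0⟩ - 0.4676i|1⟩

Rx(5.31) = [[cos(θ/2), −i·sin(θ/2)], [−i·sin(θ/2), cos(θ/2)]]; θ = 5.31, cos(θ/2) ≈ -0.883931, sin(θ/2) ≈ 0.467617.
With a = amp(|0⟩) = 1 and b = amp(|1⟩) = 0:
new amp(|0⟩) = (-0.883931)·a + (-0.467617i)·b = -0.8839
new amp(|1⟩) = (-0.467617i)·a + (-0.883931)·b = -0.4676i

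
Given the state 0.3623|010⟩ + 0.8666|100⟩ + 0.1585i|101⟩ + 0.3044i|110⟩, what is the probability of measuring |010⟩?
0.1313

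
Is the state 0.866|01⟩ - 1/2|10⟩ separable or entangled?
Entangled

Writing the state as a|00⟩ + b|01⟩ + c|10⟩ + d|11⟩, it is a product state iff ad − bc = 0.
Here (a, b, c, d) = (0, 0.866, -1/2, 0): ad − bc = (0)(0) − (0.866)(-1/2) = 0.433 ≠ 0, so the state is entangled.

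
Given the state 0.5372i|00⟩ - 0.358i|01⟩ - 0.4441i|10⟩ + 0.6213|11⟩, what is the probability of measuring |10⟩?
0.1972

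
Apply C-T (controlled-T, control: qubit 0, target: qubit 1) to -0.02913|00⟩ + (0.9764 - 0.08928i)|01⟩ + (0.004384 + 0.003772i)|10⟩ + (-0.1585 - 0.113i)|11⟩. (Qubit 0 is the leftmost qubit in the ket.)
-0.02913|00⟩ + (0.9764 - 0.08928i)|01⟩ + (0.004384 + 0.003772i)|10⟩ + (-0.03217 - 0.192i)|11⟩

C-T leaves the control-|0⟩ kets |00⟩, |01⟩ unchanged and applies T to qubit 1 on the control-|1⟩ pair (|10⟩, |11⟩).
T = [[1, 0], [0, (1/√2 + (1/√2)i)]].
With a = amp(|10⟩) = (0.004384 + 0.003772i) and b = amp(|11⟩) = (-0.1585 - 0.113i):
new amp(|10⟩) = (1)·a = (0.004384 + 0.003772i)
new amp(|11⟩) = (1/√2 + (1/√2)i)·b = (-0.03217 - 0.192i)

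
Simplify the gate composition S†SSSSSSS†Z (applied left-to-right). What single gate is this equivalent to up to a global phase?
Z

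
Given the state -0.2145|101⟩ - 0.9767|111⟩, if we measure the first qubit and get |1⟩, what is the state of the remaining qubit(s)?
-0.2145|01⟩ - 0.9767|11⟩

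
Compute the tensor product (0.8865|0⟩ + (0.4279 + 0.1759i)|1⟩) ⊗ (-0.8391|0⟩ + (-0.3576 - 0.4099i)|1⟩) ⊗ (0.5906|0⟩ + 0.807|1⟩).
-0.4393|000⟩ - 0.6003|001⟩ + (-0.1872 - 0.2146i)|010⟩ + (-0.2558 - 0.2932i)|011⟩ + (-0.2121 - 0.08717i)|100⟩ + (-0.2898 - 0.1191i)|101⟩ + (-0.04779 - 0.1407i)|110⟩ + (-0.0653 - 0.1923i)|111⟩

amp(|b₁b₂…⟩) = product of the factor amplitudes for bits b₁, b₂, …; only kets whose every factor amplitude is nonzero survive.
|000⟩: (0.8865)(-0.8391)(0.5906) = -0.4393
|001⟩: (0.8865)(-0.8391)(0.807) = -0.6003
|010⟩: (0.8865)(-0.3576 - 0.4099i)(0.5906) = (-0.1872 - 0.2146i)
|011⟩: (0.8865)(-0.3576 - 0.4099i)(0.807) = (-0.2558 - 0.2932i)
|100⟩: (0.4279 + 0.1759i)(-0.8391)(0.5906) = (-0.2121 - 0.08717i)
|101⟩: (0.4279 + 0.1759i)(-0.8391)(0.807) = (-0.2898 - 0.1191i)
|110⟩: (0.4279 + 0.1759i)(-0.3576 - 0.4099i)(0.5906) = (-0.04779 - 0.1407i)
|111⟩: (0.4279 + 0.1759i)(-0.3576 - 0.4099i)(0.807) = (-0.0653 - 0.1923i)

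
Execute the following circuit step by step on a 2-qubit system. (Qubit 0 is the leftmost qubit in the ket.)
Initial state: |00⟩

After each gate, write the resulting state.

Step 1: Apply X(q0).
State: |10⟩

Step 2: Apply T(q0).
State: (1/√2 + (1/√2)i)|10⟩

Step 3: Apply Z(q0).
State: (-1/√2 - (1/√2)i)|10⟩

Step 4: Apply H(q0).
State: (-1/2 - (1/2)i)|00⟩ + (1/2 + (1/2)i)|10⟩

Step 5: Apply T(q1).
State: (-1/2 - (1/2)i)|00⟩ + (1/2 + (1/2)i)|10⟩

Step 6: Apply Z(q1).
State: (-1/2 - (1/2)i)|00⟩ + (1/2 + (1/2)i)|10⟩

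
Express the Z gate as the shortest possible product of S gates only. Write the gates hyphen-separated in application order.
S-S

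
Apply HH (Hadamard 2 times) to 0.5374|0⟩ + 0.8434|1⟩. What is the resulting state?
0.5374|0⟩ + 0.8434|1⟩

H² = I, so an even number of Hadamards cancels: H^2 = I and the state is unchanged.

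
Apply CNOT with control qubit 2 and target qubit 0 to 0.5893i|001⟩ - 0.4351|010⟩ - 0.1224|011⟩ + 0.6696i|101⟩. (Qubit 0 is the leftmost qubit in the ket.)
0.6696i|001⟩ - 0.4351|010⟩ + 0.5893i|101⟩ - 0.1224|111⟩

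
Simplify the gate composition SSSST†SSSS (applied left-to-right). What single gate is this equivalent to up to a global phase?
T†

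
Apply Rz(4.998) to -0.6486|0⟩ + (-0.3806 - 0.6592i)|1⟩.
(0.5192 + 0.3887i)|0⟩ + (0.6997 + 0.2996i)|1⟩

Rz(4.998) = [[e^(−iθ/2), 0], [0, e^(iθ/2)]] with e^(±iθ/2) = cos(θ/2) ± i·sin(θ/2); θ = 4.998, cos(θ/2) ≈ -0.800545, sin(θ/2) ≈ 0.599273.
With a = amp(|0⟩) = -0.6486 and b = amp(|1⟩) = (-0.3806 - 0.6592i):
new amp(|0⟩) = (-0.800545 - 0.599273i)·a = (0.5192 + 0.3887i)
new amp(|1⟩) = (-0.800545 + 0.599273i)·b = (0.6997 + 0.2996i)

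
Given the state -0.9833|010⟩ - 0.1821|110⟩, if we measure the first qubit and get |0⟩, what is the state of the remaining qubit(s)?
-|10⟩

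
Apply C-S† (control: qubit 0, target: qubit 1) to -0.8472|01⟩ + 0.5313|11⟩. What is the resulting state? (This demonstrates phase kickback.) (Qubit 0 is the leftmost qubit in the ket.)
-0.8472|01⟩ - 0.5313i|11⟩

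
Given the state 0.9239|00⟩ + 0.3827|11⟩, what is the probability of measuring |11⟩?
0.1465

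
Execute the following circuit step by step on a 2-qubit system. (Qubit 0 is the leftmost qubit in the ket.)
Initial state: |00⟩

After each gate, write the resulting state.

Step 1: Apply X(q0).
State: |10⟩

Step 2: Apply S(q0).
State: i|10⟩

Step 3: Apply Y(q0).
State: |00⟩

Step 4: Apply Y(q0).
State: i|10⟩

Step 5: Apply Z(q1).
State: i|10⟩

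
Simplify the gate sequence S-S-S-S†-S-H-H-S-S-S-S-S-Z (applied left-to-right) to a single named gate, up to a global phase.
Z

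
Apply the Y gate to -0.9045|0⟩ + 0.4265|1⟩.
-0.4265i|0⟩ - 0.9045i|1⟩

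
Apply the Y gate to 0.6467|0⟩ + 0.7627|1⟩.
-0.7627i|0⟩ + 0.6467i|1⟩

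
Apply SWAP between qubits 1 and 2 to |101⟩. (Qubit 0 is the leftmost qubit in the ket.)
|110⟩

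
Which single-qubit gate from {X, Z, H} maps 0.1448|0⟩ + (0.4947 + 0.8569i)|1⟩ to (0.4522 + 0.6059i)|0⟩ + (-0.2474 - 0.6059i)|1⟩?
H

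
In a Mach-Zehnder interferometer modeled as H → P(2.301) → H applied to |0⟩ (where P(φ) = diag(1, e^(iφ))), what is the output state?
(0.1665 + 0.3725i)|0⟩ + (0.8335 - 0.3725i)|1⟩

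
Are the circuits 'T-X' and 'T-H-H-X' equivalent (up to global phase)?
Yes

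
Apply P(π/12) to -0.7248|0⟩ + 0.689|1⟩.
-0.7248|0⟩ + (0.6655 + 0.1783i)|1⟩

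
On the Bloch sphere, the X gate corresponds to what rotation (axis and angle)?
Rotation by π around the x-axis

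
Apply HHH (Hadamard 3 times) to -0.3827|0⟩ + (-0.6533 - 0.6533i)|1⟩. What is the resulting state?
(-0.7326 - 0.462i)|0⟩ + (0.1913 + 0.462i)|1⟩

H² = I, so H^3 = H: a single Hadamard. With (a, b) = (-0.3827, (-0.6533 - 0.6533i)), H gives ((a + b)/√2, (a − b)/√2) = ((-0.7326 - 0.462i), (0.1913 + 0.462i)).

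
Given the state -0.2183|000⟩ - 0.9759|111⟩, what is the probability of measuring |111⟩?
0.9524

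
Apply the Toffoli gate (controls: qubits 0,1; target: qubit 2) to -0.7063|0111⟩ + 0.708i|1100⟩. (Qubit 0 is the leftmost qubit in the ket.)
-0.7063|0111⟩ + 0.708i|1110⟩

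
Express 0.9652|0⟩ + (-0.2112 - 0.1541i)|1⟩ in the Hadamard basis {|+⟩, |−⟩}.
(0.5332 - 0.109i)|+⟩ + (0.8318 + 0.109i)|−⟩

With |ψ⟩ = α|0⟩ + β|1⟩, the Hadamard-basis coefficients are ⟨+|ψ⟩ = (α + β)/√2 and ⟨−|ψ⟩ = (α − β)/√2.
Here α = 0.9652, β = (-0.2112 - 0.1541i): (α + β)/√2 = (0.5332 - 0.109i), (α − β)/√2 = (0.8318 + 0.109i).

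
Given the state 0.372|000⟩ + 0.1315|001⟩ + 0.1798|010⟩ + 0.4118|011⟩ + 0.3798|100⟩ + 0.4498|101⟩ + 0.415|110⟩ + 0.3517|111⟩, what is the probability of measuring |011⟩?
0.1696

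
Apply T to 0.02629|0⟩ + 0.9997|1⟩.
0.02629|0⟩ + (0.7069 + 0.7069i)|1⟩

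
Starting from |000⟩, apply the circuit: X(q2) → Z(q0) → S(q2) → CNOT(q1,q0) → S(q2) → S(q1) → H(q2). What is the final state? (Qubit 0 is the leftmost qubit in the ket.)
-1/√2|000⟩ + 1/√2|001⟩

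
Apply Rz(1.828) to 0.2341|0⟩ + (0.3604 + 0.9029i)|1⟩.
(0.1429 - 0.1854i)|0⟩ + (-0.495 + 0.8367i)|1⟩

Rz(1.828) = [[e^(−iθ/2), 0], [0, e^(iθ/2)]] with e^(±iθ/2) = cos(θ/2) ± i·sin(θ/2); θ = 1.828, cos(θ/2) ≈ 0.610583, sin(θ/2) ≈ 0.791952.
With a = amp(|0⟩) = 0.2341 and b = amp(|1⟩) = (0.3604 + 0.9029i):
new amp(|0⟩) = (0.610583 - 0.791952i)·a = (0.1429 - 0.1854i)
new amp(|1⟩) = (0.610583 + 0.791952i)·b = (-0.495 + 0.8367i)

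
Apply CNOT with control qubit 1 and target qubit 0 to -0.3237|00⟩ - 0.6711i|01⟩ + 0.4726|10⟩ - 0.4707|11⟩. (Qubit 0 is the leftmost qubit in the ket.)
-0.3237|00⟩ - 0.4707|01⟩ + 0.4726|10⟩ - 0.6711i|11⟩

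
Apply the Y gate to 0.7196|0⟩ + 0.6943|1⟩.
-0.6943i|0⟩ + 0.7196i|1⟩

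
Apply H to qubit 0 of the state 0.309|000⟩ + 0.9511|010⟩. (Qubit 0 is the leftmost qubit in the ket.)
0.2185|000⟩ + 0.6725|010⟩ + 0.2185|100⟩ + 0.6725|110⟩

H on qubit 0 mixes each pair of kets that differ only in qubit 0: amplitudes (a, b) of (|…0…⟩, |…1…⟩) become ((a + b)/√2, (a − b)/√2). Kets absent from the input have amplitude 0.
(|000⟩, |100⟩): (a, b) = (0.309, 0) → (0.2185, 0.2185)
(|010⟩, |110⟩): (a, b) = (0.9511, 0) → (0.6725, 0.6725)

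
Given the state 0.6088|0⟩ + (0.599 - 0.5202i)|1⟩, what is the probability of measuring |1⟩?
0.6294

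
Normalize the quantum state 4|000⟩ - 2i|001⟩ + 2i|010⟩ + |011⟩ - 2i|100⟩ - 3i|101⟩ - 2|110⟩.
0.6172|000⟩ - 0.3086i|001⟩ + 0.3086i|010⟩ + 0.1543|011⟩ - 0.3086i|100⟩ - 0.4629i|101⟩ - 0.3086|110⟩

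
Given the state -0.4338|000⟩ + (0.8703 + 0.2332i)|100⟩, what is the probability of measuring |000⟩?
0.1882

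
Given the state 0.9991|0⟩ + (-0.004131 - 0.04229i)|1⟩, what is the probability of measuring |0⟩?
0.9982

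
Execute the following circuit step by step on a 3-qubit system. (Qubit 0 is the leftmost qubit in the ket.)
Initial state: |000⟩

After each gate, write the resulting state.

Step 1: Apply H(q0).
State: 1/√2|000⟩ + 1/√2|100⟩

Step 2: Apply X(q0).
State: 1/√2|000⟩ + 1/√2|100⟩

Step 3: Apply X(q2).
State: 1/√2|001⟩ + 1/√2|101⟩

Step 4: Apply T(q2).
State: (1/2 + (1/2)i)|001⟩ + (1/2 + (1/2)i)|101⟩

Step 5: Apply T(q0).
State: (1/2 + (1/2)i)|001⟩ + (1/√2)i|101⟩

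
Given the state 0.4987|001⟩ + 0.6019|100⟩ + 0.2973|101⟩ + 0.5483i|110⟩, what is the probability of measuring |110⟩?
0.3006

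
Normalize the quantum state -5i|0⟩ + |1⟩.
-0.9806i|0⟩ + 0.1961|1⟩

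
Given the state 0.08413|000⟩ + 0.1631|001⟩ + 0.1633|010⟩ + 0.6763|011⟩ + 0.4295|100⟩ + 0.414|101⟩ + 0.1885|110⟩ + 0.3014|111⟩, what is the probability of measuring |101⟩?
0.1714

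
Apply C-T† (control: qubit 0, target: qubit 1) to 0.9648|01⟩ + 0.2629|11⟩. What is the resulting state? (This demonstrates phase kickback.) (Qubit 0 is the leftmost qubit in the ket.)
0.9648|01⟩ + (0.1859 - 0.1859i)|11⟩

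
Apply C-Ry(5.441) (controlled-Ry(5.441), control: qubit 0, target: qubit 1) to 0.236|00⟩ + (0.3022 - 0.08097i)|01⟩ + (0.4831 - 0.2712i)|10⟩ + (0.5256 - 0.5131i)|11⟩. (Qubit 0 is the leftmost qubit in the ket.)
0.236|00⟩ + (0.3022 - 0.08097i)|01⟩ + (-0.6557 + 0.4572i)|10⟩ + (-0.2822 + 0.3574i)|11⟩

C-Ry(5.441) leaves the control-|0⟩ kets |00⟩, |01⟩ unchanged and applies Ry(5.441) to qubit 1 on the control-|1⟩ pair (|10⟩, |11⟩).
Ry(5.441) = [[cos(θ/2), −sin(θ/2)], [sin(θ/2), cos(θ/2)]]; θ = 5.441, cos(θ/2) ≈ -0.912643, sin(θ/2) ≈ 0.408758.
With a = amp(|10⟩) = (0.4831 - 0.2712i) and b = amp(|11⟩) = (0.5256 - 0.5131i):
new amp(|10⟩) = (-0.912643)·a + (-0.408758)·b = (-0.6557 + 0.4572i)
new amp(|11⟩) = (0.408758)·a + (-0.912643)·b = (-0.2822 + 0.3574i)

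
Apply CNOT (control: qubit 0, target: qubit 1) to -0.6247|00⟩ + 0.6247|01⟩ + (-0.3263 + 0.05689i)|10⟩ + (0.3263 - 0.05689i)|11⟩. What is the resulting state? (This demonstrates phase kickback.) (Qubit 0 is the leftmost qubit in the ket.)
-0.6247|00⟩ + 0.6247|01⟩ + (0.3263 - 0.05689i)|10⟩ + (-0.3263 + 0.05689i)|11⟩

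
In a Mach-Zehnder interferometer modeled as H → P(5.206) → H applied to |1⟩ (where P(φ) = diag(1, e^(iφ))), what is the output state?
(0.2631 + 0.4403i)|0⟩ + (0.7369 - 0.4403i)|1⟩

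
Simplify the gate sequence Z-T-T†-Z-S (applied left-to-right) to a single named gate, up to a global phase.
S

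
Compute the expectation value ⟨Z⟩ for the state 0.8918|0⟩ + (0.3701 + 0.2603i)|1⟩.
0.5906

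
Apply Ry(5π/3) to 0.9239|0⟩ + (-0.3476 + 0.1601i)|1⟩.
(-0.6263 - 0.08005i)|0⟩ + (0.763 - 0.1387i)|1⟩

Ry(5π/3) = [[cos(θ/2), −sin(θ/2)], [sin(θ/2), cos(θ/2)]]; θ = 5π/3, cos(θ/2) ≈ -0.866025, sin(θ/2) ≈ 0.5.
With a = amp(|0⟩) = 0.9239 and b = amp(|1⟩) = (-0.3476 + 0.1601i):
new amp(|0⟩) = (-0.866025)·a + (-0.5)·b = (-0.6263 - 0.08005i)
new amp(|1⟩) = (0.5)·a + (-0.866025)·b = (0.763 - 0.1387i)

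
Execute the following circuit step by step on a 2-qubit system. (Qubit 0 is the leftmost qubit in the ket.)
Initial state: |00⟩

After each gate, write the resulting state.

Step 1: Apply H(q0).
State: 1/√2|00⟩ + 1/√2|10⟩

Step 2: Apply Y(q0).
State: -(1/√2)i|00⟩ + (1/√2)i|10⟩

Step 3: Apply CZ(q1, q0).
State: -(1/√2)i|00⟩ + (1/√2)i|10⟩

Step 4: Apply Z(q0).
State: -(1/√2)i|00⟩ - (1/√2)i|10⟩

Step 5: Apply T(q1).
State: -(1/√2)i|00⟩ - (1/√2)i|10⟩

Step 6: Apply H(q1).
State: -(1/2)i|00⟩ - (1/2)i|01⟩ - (1/2)i|10⟩ - (1/2)i|11⟩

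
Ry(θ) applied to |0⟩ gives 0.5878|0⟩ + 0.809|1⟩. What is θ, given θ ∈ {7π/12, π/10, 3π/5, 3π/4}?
3π/5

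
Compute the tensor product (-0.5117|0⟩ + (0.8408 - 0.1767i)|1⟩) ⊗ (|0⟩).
-0.5117|00⟩ + (0.8408 - 0.1767i)|10⟩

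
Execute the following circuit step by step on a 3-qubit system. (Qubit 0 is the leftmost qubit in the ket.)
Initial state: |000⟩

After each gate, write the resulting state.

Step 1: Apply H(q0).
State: 1/√2|000⟩ + 1/√2|100⟩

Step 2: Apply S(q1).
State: 1/√2|000⟩ + 1/√2|100⟩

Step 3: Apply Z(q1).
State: 1/√2|000⟩ + 1/√2|100⟩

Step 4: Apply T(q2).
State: 1/√2|000⟩ + 1/√2|100⟩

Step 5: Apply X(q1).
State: 1/√2|010⟩ + 1/√2|110⟩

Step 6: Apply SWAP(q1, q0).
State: 1/√2|100⟩ + 1/√2|110⟩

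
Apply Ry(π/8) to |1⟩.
-0.1951|0⟩ + 0.9808|1⟩

Ry(π/8) = [[cos(θ/2), −sin(θ/2)], [sin(θ/2), cos(θ/2)]]; θ = π/8, cos(θ/2) ≈ 0.980785, sin(θ/2) ≈ 0.19509.
With a = amp(|0⟩) = 0 and b = amp(|1⟩) = 1:
new amp(|0⟩) = (0.980785)·a + (-0.19509)·b = -0.1951
new amp(|1⟩) = (0.19509)·a + (0.980785)·b = 0.9808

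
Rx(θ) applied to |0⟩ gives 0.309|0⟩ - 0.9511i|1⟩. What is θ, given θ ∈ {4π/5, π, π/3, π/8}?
4π/5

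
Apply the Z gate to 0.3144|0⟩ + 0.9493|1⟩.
0.3144|0⟩ - 0.9493|1⟩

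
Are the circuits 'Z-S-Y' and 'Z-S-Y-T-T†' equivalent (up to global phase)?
Yes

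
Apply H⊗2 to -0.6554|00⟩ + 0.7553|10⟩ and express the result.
0.04995|00⟩ + 0.04995|01⟩ - 0.7054|10⟩ - 0.7054|11⟩

H⊗2 gives amp(|y⟩) = (1/2) Σ_x (−1)^(x·y) amp(|x⟩), where x·y is the number of positions in which both x and y have a 1.
|00⟩: (-0.6554 + 0.7553)/2 = 0.04995
|01⟩: (-0.6554 + 0.7553)/2 = 0.04995
|10⟩: (-0.6554 - 0.7553)/2 = -0.7054
|11⟩: (-0.6554 - 0.7553)/2 = -0.7054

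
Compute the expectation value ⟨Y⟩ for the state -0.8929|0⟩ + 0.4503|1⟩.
0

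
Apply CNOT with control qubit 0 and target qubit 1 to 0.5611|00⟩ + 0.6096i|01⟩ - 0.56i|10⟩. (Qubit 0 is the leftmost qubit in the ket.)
0.5611|00⟩ + 0.6096i|01⟩ - 0.56i|11⟩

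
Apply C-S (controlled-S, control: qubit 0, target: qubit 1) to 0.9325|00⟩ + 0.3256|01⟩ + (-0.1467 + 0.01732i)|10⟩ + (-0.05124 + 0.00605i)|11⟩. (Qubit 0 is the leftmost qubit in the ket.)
0.9325|00⟩ + 0.3256|01⟩ + (-0.1467 + 0.01732i)|10⟩ + (-0.00605 - 0.05124i)|11⟩

C-S leaves the control-|0⟩ kets |00⟩, |01⟩ unchanged and applies S to qubit 1 on the control-|1⟩ pair (|10⟩, |11⟩).
S = [[1, 0], [0, i]].
With a = amp(|10⟩) = (-0.1467 + 0.01732i) and b = amp(|11⟩) = (-0.05124 + 0.00605i):
new amp(|10⟩) = (1)·a = (-0.1467 + 0.01732i)
new amp(|11⟩) = (i)·b = (-0.00605 - 0.05124i)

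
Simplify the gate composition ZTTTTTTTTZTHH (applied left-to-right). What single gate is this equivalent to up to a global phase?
T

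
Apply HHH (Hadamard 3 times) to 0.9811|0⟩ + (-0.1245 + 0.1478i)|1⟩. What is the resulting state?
(0.6057 + 0.1045i)|0⟩ + (0.7818 - 0.1045i)|1⟩

H² = I, so H^3 = H: a single Hadamard. With (a, b) = (0.9811, (-0.1245 + 0.1478i)), H gives ((a + b)/√2, (a − b)/√2) = ((0.6057 + 0.1045i), (0.7818 - 0.1045i)).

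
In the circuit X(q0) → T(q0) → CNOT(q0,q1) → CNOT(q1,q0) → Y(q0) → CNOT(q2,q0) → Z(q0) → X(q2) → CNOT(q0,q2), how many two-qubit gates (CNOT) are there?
4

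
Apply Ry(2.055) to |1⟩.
-0.856|0⟩ + 0.517|1⟩

Ry(2.055) = [[cos(θ/2), −sin(θ/2)], [sin(θ/2), cos(θ/2)]]; θ = 2.055, cos(θ/2) ≈ 0.51696, sin(θ/2) ≈ 0.856009.
With a = amp(|0⟩) = 0 and b = amp(|1⟩) = 1:
new amp(|0⟩) = (0.51696)·a + (-0.856009)·b = -0.856
new amp(|1⟩) = (0.856009)·a + (0.51696)·b = 0.517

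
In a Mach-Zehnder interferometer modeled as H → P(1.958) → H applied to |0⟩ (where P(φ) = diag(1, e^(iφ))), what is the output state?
(0.3112 + 0.463i)|0⟩ + (0.6888 - 0.463i)|1⟩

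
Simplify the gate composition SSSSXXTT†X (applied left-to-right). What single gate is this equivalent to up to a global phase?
X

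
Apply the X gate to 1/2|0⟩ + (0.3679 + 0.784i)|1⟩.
(0.3679 + 0.784i)|0⟩ + 1/2|1⟩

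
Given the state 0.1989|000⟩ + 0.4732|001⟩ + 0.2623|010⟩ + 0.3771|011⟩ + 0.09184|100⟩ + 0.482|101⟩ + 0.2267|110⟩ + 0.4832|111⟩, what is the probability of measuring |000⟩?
0.03956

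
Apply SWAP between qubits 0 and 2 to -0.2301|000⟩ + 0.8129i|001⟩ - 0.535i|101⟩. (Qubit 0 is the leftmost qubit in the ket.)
-0.2301|000⟩ + 0.8129i|100⟩ - 0.535i|101⟩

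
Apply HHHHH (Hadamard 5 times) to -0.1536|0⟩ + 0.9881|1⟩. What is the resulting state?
0.5901|0⟩ - 0.8073|1⟩

H² = I, so H^5 = H: a single Hadamard. With (a, b) = (-0.1536, 0.9881), H gives ((a + b)/√2, (a − b)/√2) = (0.5901, -0.8073).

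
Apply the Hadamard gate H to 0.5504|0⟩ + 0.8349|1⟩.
0.9796|0⟩ - 0.2012|1⟩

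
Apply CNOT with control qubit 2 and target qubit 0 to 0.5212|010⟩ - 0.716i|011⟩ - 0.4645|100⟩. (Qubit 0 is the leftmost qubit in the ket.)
0.5212|010⟩ - 0.4645|100⟩ - 0.716i|111⟩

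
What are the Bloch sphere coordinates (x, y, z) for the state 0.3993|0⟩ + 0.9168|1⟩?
(0.7322, 0, -0.6811)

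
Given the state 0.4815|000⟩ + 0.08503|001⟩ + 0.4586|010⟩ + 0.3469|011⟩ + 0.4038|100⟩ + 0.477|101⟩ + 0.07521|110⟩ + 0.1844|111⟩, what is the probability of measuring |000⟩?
0.2318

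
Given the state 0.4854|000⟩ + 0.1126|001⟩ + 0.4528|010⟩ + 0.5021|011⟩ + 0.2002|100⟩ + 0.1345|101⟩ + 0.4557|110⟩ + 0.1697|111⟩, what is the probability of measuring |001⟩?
0.01268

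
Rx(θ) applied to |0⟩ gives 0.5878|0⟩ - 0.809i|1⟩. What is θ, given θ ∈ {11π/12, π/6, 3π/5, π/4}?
3π/5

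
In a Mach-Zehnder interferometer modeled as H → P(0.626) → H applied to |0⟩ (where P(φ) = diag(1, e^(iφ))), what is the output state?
(0.9052 + 0.293i)|0⟩ + (0.09481 - 0.293i)|1⟩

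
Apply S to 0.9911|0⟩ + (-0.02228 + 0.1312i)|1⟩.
0.9911|0⟩ + (-0.1312 - 0.02228i)|1⟩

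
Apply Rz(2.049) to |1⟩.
(0.5195 + 0.8545i)|1⟩

Rz(2.049) = [[e^(−iθ/2), 0], [0, e^(iθ/2)]] with e^(±iθ/2) = cos(θ/2) ± i·sin(θ/2); θ = 2.049, cos(θ/2) ≈ 0.519526, sin(θ/2) ≈ 0.854455.
With a = amp(|0⟩) = 0 and b = amp(|1⟩) = 1:
new amp(|0⟩) = (0.519526 - 0.854455i)·a = 0
new amp(|1⟩) = (0.519526 + 0.854455i)·b = (0.5195 + 0.8545i)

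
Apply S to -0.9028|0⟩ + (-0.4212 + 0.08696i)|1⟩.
-0.9028|0⟩ + (-0.08696 - 0.4212i)|1⟩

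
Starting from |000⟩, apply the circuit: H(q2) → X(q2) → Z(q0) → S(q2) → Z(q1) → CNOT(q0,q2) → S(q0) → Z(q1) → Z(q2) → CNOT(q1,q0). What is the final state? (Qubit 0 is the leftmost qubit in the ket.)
1/√2|000⟩ - (1/√2)i|001⟩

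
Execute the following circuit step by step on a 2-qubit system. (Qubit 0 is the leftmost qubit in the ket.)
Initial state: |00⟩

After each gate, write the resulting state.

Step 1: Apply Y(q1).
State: i|01⟩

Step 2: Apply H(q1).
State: (1/√2)i|00⟩ - (1/√2)i|01⟩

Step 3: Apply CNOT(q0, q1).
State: (1/√2)i|00⟩ - (1/√2)i|01⟩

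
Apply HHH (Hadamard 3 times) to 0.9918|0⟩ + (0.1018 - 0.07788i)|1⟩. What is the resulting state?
(0.7733 - 0.05507i)|0⟩ + (0.6293 + 0.05507i)|1⟩

H² = I, so H^3 = H: a single Hadamard. With (a, b) = (0.9918, (0.1018 - 0.07788i)), H gives ((a + b)/√2, (a − b)/√2) = ((0.7733 - 0.05507i), (0.6293 + 0.05507i)).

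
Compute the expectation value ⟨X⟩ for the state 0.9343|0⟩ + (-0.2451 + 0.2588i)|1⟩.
-0.458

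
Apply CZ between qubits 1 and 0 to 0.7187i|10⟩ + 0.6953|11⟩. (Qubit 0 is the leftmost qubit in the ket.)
0.7187i|10⟩ - 0.6953|11⟩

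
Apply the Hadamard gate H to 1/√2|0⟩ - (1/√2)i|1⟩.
(1/2 - (1/2)i)|0⟩ + (1/2 + (1/2)i)|1⟩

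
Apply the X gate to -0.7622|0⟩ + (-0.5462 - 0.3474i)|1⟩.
(-0.5462 - 0.3474i)|0⟩ - 0.7622|1⟩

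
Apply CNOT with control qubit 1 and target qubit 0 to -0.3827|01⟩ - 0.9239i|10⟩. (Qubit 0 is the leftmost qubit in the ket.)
-0.9239i|10⟩ - 0.3827|11⟩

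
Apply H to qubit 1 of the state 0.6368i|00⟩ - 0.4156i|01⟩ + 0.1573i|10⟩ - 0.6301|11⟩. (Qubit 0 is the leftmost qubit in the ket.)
0.1564i|00⟩ + 0.7442i|01⟩ + (-0.4455 + 0.1112i)|10⟩ + (0.4455 + 0.1112i)|11⟩

H on qubit 1 mixes each pair of kets that differ only in qubit 1: amplitudes (a, b) of (|…0…⟩, |…1…⟩) become ((a + b)/√2, (a − b)/√2). Kets absent from the input have amplitude 0.
(|00⟩, |01⟩): (a, b) = (0.6368i, -0.4156i) → (0.1564i, 0.7442i)
(|10⟩, |11⟩): (a, b) = (0.1573i, -0.6301) → ((-0.4455 + 0.1112i), (0.4455 + 0.1112i))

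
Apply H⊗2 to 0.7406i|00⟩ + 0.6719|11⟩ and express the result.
(0.336 + 0.3703i)|00⟩ + (-0.336 + 0.3703i)|01⟩ + (-0.336 + 0.3703i)|10⟩ + (0.336 + 0.3703i)|11⟩

H⊗2 gives amp(|y⟩) = (1/2) Σ_x (−1)^(x·y) amp(|x⟩), where x·y is the number of positions in which both x and y have a 1.
|00⟩: (0.7406i + 0.6719)/2 = (0.336 + 0.3703i)
|01⟩: (0.7406i - 0.6719)/2 = (-0.336 + 0.3703i)
|10⟩: (0.7406i - 0.6719)/2 = (-0.336 + 0.3703i)
|11⟩: (0.7406i + 0.6719)/2 = (0.336 + 0.3703i)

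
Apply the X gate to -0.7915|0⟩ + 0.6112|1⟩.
0.6112|0⟩ - 0.7915|1⟩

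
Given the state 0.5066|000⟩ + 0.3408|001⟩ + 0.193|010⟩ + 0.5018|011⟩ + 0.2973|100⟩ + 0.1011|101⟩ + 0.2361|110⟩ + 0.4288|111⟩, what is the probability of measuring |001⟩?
0.1161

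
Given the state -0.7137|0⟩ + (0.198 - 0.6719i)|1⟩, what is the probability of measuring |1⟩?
0.4907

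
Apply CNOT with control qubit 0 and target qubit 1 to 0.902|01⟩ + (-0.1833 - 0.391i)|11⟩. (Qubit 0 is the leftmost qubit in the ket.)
0.902|01⟩ + (-0.1833 - 0.391i)|10⟩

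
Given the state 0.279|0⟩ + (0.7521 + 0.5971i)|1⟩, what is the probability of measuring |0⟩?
0.07784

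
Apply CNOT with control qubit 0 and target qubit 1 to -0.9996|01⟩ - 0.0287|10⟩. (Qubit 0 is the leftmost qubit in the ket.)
-0.9996|01⟩ - 0.0287|11⟩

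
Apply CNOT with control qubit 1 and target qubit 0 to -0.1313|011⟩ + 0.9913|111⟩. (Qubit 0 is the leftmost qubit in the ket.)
0.9913|011⟩ - 0.1313|111⟩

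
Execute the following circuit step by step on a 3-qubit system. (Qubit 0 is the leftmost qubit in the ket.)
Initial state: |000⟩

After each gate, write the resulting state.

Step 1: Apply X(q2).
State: |001⟩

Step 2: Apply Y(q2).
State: -i|000⟩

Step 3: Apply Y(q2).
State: |001⟩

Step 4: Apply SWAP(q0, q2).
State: |100⟩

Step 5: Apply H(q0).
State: 1/√2|000⟩ - 1/√2|100⟩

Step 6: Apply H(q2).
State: 1/2|000⟩ + 1/2|001⟩ - 1/2|100⟩ - 1/2|101⟩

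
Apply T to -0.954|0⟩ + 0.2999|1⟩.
-0.954|0⟩ + (0.2121 + 0.2121i)|1⟩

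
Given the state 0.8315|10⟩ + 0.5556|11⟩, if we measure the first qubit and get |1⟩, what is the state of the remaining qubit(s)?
0.8315|0⟩ + 0.5556|1⟩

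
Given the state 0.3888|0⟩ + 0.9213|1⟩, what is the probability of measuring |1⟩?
0.8488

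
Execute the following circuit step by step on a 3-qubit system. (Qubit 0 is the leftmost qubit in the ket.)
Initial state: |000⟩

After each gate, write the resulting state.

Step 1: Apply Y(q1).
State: i|010⟩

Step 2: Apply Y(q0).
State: -|110⟩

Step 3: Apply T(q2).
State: -|110⟩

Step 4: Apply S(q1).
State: -i|110⟩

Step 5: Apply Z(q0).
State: i|110⟩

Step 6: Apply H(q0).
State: (1/√2)i|010⟩ - (1/√2)i|110⟩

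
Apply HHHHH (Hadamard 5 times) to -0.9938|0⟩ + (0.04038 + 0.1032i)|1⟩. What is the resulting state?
(-0.6742 + 0.07297i)|0⟩ + (-0.7313 - 0.07297i)|1⟩

H² = I, so H^5 = H: a single Hadamard. With (a, b) = (-0.9938, (0.04038 + 0.1032i)), H gives ((a + b)/√2, (a − b)/√2) = ((-0.6742 + 0.07297i), (-0.7313 - 0.07297i)).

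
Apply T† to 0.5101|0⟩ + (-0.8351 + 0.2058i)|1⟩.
0.5101|0⟩ + (-0.445 + 0.736i)|1⟩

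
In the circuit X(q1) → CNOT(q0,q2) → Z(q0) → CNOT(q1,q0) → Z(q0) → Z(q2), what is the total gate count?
6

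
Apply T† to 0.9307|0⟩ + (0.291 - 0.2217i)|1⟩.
0.9307|0⟩ + (0.049 - 0.3625i)|1⟩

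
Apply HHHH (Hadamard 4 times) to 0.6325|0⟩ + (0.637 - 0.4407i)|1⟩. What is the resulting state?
0.6325|0⟩ + (0.637 - 0.4407i)|1⟩

H² = I, so an even number of Hadamards cancels: H^4 = I and the state is unchanged.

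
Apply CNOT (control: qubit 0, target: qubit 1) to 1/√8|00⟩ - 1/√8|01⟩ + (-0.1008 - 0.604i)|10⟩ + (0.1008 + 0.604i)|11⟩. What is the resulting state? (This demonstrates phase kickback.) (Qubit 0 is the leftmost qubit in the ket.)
1/√8|00⟩ - 1/√8|01⟩ + (0.1008 + 0.604i)|10⟩ + (-0.1008 - 0.604i)|11⟩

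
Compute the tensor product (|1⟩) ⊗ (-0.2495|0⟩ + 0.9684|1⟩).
-0.2495|10⟩ + 0.9684|11⟩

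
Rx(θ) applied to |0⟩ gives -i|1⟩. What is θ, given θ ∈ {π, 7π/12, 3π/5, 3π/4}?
π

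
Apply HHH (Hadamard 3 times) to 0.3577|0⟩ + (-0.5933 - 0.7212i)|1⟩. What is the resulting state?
(-0.1666 - 0.51i)|0⟩ + (0.6725 + 0.51i)|1⟩

H² = I, so H^3 = H: a single Hadamard. With (a, b) = (0.3577, (-0.5933 - 0.7212i)), H gives ((a + b)/√2, (a − b)/√2) = ((-0.1666 - 0.51i), (0.6725 + 0.51i)).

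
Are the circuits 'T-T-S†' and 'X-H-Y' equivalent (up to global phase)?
No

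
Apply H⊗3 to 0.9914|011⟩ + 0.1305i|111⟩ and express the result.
(0.3505 + 0.04614i)|000⟩ + (-0.3505 - 0.04614i)|001⟩ + (-0.3505 - 0.04614i)|010⟩ + (0.3505 + 0.04614i)|011⟩ + (0.3505 - 0.04614i)|100⟩ + (-0.3505 + 0.04614i)|101⟩ + (-0.3505 + 0.04614i)|110⟩ + (0.3505 - 0.04614i)|111⟩

H⊗3 gives amp(|y⟩) = (1/2√2) Σ_x (−1)^(x·y) amp(|x⟩), where x·y is the number of positions in which both x and y have a 1.
|000⟩: (0.9914 + 0.1305i)/(2√2) = (0.3505 + 0.04614i)
|001⟩: (-0.9914 - 0.1305i)/(2√2) = (-0.3505 - 0.04614i)
|010⟩: (-0.9914 - 0.1305i)/(2√2) = (-0.3505 - 0.04614i)
|011⟩: (0.9914 + 0.1305i)/(2√2) = (0.3505 + 0.04614i)
|100⟩: (0.9914 - 0.1305i)/(2√2) = (0.3505 - 0.04614i)
|101⟩: (-0.9914 + 0.1305i)/(2√2) = (-0.3505 + 0.04614i)
|110⟩: (-0.9914 + 0.1305i)/(2√2) = (-0.3505 + 0.04614i)
|111⟩: (0.9914 - 0.1305i)/(2√2) = (0.3505 - 0.04614i)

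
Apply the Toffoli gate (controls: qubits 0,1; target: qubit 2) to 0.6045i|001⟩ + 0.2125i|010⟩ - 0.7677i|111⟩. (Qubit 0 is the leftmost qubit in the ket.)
0.6045i|001⟩ + 0.2125i|010⟩ - 0.7677i|110⟩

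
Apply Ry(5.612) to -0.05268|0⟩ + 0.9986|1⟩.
-0.2791|0⟩ - 0.9602|1⟩

Ry(5.612) = [[cos(θ/2), −sin(θ/2)], [sin(θ/2), cos(θ/2)]]; θ = 5.612, cos(θ/2) ≈ -0.944215, sin(θ/2) ≈ 0.329329.
With a = amp(|0⟩) = -0.05268 and b = amp(|1⟩) = 0.9986:
new amp(|0⟩) = (-0.944215)·a + (-0.329329)·b = -0.2791
new amp(|1⟩) = (0.329329)·a + (-0.944215)·b = -0.9602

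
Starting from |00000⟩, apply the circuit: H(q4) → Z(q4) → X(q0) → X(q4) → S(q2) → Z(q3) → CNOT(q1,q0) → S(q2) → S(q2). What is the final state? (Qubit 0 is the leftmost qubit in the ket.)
-1/√2|10000⟩ + 1/√2|10001⟩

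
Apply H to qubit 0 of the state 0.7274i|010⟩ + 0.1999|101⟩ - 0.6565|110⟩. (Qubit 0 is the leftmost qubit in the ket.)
0.1414|001⟩ + (-0.4642 + 0.5143i)|010⟩ - 0.1414|101⟩ + (0.4642 + 0.5143i)|110⟩

H on qubit 0 mixes each pair of kets that differ only in qubit 0: amplitudes (a, b) of (|…0…⟩, |…1…⟩) become ((a + b)/√2, (a − b)/√2). Kets absent from the input have amplitude 0.
(|001⟩, |101⟩): (a, b) = (0, 0.1999) → (0.1414, -0.1414)
(|010⟩, |110⟩): (a, b) = (0.7274i, -0.6565) → ((-0.4642 + 0.5143i), (0.4642 + 0.5143i))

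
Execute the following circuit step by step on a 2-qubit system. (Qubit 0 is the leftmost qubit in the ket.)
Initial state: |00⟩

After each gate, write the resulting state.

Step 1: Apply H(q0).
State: 1/√2|00⟩ + 1/√2|10⟩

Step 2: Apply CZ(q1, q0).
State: 1/√2|00⟩ + 1/√2|10⟩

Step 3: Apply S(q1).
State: 1/√2|00⟩ + 1/√2|10⟩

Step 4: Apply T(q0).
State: 1/√2|00⟩ + (1/2 + (1/2)i)|10⟩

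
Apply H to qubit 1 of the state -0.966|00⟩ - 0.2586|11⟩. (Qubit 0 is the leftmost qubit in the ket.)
-0.6831|00⟩ - 0.6831|01⟩ - 0.1829|10⟩ + 0.1829|11⟩

H on qubit 1 mixes each pair of kets that differ only in qubit 1: amplitudes (a, b) of (|…0…⟩, |…1…⟩) become ((a + b)/√2, (a − b)/√2). Kets absent from the input have amplitude 0.
(|00⟩, |01⟩): (a, b) = (-0.966, 0) → (-0.6831, -0.6831)
(|10⟩, |11⟩): (a, b) = (0, -0.2586) → (-0.1829, 0.1829)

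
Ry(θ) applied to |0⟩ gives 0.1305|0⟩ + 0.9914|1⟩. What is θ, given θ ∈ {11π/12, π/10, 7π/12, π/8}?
11π/12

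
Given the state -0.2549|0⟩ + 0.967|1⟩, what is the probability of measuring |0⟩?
0.06497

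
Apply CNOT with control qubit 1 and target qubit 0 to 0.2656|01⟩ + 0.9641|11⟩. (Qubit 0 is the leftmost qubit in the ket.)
0.9641|01⟩ + 0.2656|11⟩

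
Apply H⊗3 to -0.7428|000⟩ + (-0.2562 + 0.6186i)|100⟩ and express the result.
(-0.3532 + 0.2187i)|000⟩ + (-0.3532 + 0.2187i)|001⟩ + (-0.3532 + 0.2187i)|010⟩ + (-0.3532 + 0.2187i)|011⟩ + (-0.172 - 0.2187i)|100⟩ + (-0.172 - 0.2187i)|101⟩ + (-0.172 - 0.2187i)|110⟩ + (-0.172 - 0.2187i)|111⟩

H⊗3 gives amp(|y⟩) = (1/2√2) Σ_x (−1)^(x·y) amp(|x⟩), where x·y is the number of positions in which both x and y have a 1.
|000⟩: (-0.7428 + (-0.2562 + 0.6186i))/(2√2) = (-0.3532 + 0.2187i)
|001⟩: (-0.7428 + (-0.2562 + 0.6186i))/(2√2) = (-0.3532 + 0.2187i)
|010⟩: (-0.7428 + (-0.2562 + 0.6186i))/(2√2) = (-0.3532 + 0.2187i)
|011⟩: (-0.7428 + (-0.2562 + 0.6186i))/(2√2) = (-0.3532 + 0.2187i)
|100⟩: (-0.7428 - (-0.2562 + 0.6186i))/(2√2) = (-0.172 - 0.2187i)
|101⟩: (-0.7428 - (-0.2562 + 0.6186i))/(2√2) = (-0.172 - 0.2187i)
|110⟩: (-0.7428 - (-0.2562 + 0.6186i))/(2√2) = (-0.172 - 0.2187i)
|111⟩: (-0.7428 - (-0.2562 + 0.6186i))/(2√2) = (-0.172 - 0.2187i)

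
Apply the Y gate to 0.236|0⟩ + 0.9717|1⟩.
-0.9717i|0⟩ + 0.236i|1⟩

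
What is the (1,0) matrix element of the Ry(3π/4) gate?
0.9239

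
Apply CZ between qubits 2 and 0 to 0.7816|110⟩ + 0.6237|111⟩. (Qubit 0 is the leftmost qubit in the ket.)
0.7816|110⟩ - 0.6237|111⟩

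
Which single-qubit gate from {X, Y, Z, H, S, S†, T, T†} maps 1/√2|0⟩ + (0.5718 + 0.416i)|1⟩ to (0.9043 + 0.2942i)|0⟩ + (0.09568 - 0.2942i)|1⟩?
H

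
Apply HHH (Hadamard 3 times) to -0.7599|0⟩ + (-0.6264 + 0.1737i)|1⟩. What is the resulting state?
(-0.9803 + 0.1228i)|0⟩ + (-0.0944 - 0.1228i)|1⟩

H² = I, so H^3 = H: a single Hadamard. With (a, b) = (-0.7599, (-0.6264 + 0.1737i)), H gives ((a + b)/√2, (a − b)/√2) = ((-0.9803 + 0.1228i), (-0.0944 - 0.1228i)).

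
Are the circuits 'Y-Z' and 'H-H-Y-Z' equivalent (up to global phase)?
Yes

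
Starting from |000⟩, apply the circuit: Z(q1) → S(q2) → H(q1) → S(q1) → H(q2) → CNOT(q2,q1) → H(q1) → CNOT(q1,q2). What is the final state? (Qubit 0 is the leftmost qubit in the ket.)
(1/√8 + (1/√8)i)|000⟩ + (1/√8 + (1/√8)i)|001⟩ + (-1/√8 + (1/√8)i)|010⟩ + (1/√8 - (1/√8)i)|011⟩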